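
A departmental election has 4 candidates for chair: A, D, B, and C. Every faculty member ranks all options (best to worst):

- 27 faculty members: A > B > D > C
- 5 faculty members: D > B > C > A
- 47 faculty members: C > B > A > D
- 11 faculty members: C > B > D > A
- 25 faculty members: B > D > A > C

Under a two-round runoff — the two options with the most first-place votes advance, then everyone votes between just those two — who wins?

Round 1 first-place votes: A 27, D 5, B 25, C 58.
C and A advance.
Runoff: C is preferred to A by 63 voters; A by 52.
C wins the runoff.

C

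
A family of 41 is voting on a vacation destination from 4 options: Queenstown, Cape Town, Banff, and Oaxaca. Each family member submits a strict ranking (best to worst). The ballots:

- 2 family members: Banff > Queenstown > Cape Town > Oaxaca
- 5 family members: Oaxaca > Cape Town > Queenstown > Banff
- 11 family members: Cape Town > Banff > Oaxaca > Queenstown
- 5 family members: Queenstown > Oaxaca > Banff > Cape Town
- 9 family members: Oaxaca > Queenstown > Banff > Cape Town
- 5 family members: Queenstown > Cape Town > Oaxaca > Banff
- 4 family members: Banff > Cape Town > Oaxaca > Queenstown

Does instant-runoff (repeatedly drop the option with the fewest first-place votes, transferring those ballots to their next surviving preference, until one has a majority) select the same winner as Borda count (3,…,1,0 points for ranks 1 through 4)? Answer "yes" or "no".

no

Instant-runoff — R1 Queenstown 10, Cape Town 11, Banff 6, Oaxaca 14 (Banff out); R2 Queenstown 12, Cape Town 15, Oaxaca 14 (Queenstown out); R3 Cape Town 22, Oaxaca 19 (Cape Town winner). Winner: Cape Town.
Borda — scores: Queenstown 57, Cape Town 63, Banff 54, Oaxaca 72. Winner: Oaxaca.
The two methods disagree.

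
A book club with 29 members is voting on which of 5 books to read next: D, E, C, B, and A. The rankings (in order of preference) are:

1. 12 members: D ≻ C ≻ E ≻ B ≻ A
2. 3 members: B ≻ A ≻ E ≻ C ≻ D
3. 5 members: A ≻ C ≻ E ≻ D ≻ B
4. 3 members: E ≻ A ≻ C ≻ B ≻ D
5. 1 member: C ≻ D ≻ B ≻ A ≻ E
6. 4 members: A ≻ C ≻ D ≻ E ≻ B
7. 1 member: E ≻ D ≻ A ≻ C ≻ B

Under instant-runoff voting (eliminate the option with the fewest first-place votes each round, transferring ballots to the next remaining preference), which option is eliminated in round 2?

B

Round 1: D 12, E 4, C 1, B 3, A 9. Eliminate C.
Round 2: D 13, E 4, B 3, A 9. Eliminate B.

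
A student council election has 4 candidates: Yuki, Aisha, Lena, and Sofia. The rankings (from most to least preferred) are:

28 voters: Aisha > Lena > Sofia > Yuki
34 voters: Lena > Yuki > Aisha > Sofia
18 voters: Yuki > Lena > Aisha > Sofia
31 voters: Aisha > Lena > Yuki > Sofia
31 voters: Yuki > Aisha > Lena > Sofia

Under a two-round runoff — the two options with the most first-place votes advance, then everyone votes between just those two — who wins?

Yuki

Round 1 first-place votes: Yuki 49, Aisha 59, Lena 34, Sofia 0.
Aisha and Yuki advance.
Runoff: Aisha is preferred to Yuki by 59 voters; Yuki by 83.
Yuki wins the runoff.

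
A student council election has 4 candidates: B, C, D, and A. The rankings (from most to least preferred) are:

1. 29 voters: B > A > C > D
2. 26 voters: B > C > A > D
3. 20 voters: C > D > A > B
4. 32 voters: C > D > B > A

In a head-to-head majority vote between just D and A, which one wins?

A

Voters preferring D to A: 52; preferring A to D: 55.
A wins the head-to-head.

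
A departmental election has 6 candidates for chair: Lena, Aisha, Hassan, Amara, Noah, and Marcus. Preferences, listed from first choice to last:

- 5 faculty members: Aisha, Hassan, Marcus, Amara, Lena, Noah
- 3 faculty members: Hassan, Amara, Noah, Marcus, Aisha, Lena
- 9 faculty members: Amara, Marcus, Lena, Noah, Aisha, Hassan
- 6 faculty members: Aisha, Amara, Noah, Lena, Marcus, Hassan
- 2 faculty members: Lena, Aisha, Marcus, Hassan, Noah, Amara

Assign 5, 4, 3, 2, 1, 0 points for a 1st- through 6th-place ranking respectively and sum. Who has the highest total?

Lena: 5·1 + 3·0 + 9·3 + 6·2 + 2·5 = 54
Aisha: 5·5 + 3·1 + 9·1 + 6·5 + 2·4 = 75
Hassan: 5·4 + 3·5 + 9·0 + 6·0 + 2·2 = 39
Amara: 5·2 + 3·4 + 9·5 + 6·4 + 2·0 = 91
Noah: 5·0 + 3·3 + 9·2 + 6·3 + 2·1 = 47
Marcus: 5·3 + 3·2 + 9·4 + 6·1 + 2·3 = 69
Amara has the highest Borda score (91).

Amara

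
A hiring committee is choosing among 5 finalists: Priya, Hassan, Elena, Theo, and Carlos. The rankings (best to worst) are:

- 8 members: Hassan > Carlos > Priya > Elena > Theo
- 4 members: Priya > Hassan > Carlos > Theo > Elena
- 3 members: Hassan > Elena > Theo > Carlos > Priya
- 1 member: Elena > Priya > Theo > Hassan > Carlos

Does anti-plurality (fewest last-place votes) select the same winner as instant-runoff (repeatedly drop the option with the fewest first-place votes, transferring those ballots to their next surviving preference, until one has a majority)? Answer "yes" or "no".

Anti-plurality — last-place votes: Priya 3, Hassan 0, Elena 4, Theo 8, Carlos 1. Winner: Hassan.
Instant-runoff — R1 Priya 4, Hassan 11, Elena 1, Theo 0, Carlos 0 (Hassan winner). Winner: Hassan.
The two methods agree.

yes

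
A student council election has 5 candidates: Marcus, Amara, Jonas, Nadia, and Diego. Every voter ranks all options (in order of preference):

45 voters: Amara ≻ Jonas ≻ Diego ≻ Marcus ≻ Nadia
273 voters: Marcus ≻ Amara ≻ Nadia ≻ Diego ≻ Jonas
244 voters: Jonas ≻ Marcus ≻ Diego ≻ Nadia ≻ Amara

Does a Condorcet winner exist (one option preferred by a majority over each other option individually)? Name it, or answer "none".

Checking pairwise contests:
Jonas beats Marcus 289–273.
Marcus beats Amara 517–45.
Amara beats Jonas 318–244.
Marcus beats Nadia 562–0.
Marcus beats Diego 517–45.
Every option loses at least one head-to-head, so there is no Condorcet winner.

none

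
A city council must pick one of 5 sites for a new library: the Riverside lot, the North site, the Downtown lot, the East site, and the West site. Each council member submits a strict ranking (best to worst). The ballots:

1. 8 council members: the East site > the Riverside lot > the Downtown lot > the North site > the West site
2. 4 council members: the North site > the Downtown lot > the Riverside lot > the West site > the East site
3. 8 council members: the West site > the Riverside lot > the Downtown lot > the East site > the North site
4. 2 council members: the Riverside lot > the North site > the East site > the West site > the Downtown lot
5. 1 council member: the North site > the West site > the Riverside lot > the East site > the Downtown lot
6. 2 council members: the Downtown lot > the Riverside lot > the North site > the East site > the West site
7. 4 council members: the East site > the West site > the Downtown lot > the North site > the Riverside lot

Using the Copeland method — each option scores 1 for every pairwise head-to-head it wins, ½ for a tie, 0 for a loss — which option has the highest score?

the Riverside lot: beats the North site, the Downtown lot, the East site, and the West site → score 4.
the North site: beats the West site; loses to the Riverside lot, the Downtown lot, and the East site → score 1.
the Downtown lot: beats the North site; loses to the Riverside lot, the East site, and the West site → score 1.
the East site: beats the North site, the Downtown lot, and the West site; loses to the Riverside lot → score 3.
the West site: beats the Downtown lot; loses to the Riverside lot, the North site, and the East site → score 1.
the Riverside lot has the best pairwise record.

the Riverside lot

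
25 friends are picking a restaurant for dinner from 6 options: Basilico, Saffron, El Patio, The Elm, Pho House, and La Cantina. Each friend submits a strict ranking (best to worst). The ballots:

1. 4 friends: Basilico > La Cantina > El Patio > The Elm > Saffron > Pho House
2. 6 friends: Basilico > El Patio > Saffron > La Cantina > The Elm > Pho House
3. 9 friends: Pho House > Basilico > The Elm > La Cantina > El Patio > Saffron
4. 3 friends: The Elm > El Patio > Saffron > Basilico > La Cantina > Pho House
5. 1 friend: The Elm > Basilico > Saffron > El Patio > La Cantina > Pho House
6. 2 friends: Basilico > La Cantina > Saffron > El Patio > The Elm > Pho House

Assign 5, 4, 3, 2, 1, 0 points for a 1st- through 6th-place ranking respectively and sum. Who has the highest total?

Basilico

Basilico: 4·5 + 6·5 + 9·4 + 3·2 + 1·4 + 2·5 = 106
Saffron: 4·1 + 6·3 + 9·0 + 3·3 + 1·3 + 2·3 = 40
El Patio: 4·3 + 6·4 + 9·1 + 3·4 + 1·2 + 2·2 = 63
The Elm: 4·2 + 6·1 + 9·3 + 3·5 + 1·5 + 2·1 = 63
Pho House: 4·0 + 6·0 + 9·5 + 3·0 + 1·0 + 2·0 = 45
La Cantina: 4·4 + 6·2 + 9·2 + 3·1 + 1·1 + 2·4 = 58
Basilico has the highest Borda score (106).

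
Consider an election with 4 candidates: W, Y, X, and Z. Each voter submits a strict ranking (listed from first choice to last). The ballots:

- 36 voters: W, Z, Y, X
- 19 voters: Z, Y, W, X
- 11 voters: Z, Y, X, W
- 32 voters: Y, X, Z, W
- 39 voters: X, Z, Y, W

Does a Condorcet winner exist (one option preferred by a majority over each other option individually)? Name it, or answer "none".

Checking pairwise contests:
Y beats W 101–36.
Z beats Y 105–32.
Y beats X 98–39.
X beats Z 71–66.
Every option loses at least one head-to-head, so there is no Condorcet winner.

none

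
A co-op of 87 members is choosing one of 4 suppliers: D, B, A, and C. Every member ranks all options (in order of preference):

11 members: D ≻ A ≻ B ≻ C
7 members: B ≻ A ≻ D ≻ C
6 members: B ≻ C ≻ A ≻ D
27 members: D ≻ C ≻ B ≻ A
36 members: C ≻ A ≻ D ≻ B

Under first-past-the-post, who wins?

D

First-place votes: D 38, B 13, A 0, C 36.
D has the most first-place votes.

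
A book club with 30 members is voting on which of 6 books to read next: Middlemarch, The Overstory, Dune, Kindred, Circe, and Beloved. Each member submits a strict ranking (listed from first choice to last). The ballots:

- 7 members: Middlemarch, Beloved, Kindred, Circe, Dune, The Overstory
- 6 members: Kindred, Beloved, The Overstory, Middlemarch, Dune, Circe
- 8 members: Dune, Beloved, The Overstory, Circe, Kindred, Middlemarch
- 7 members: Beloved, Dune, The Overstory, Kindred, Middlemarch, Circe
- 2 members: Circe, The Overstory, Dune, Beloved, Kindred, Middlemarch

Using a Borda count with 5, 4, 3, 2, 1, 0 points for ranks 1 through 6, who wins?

Middlemarch: 7·5 + 6·2 + 8·0 + 7·1 + 2·0 = 54
The Overstory: 7·0 + 6·3 + 8·3 + 7·3 + 2·4 = 71
Dune: 7·1 + 6·1 + 8·5 + 7·4 + 2·3 = 87
Kindred: 7·3 + 6·5 + 8·1 + 7·2 + 2·1 = 75
Circe: 7·2 + 6·0 + 8·2 + 7·0 + 2·5 = 40
Beloved: 7·4 + 6·4 + 8·4 + 7·5 + 2·2 = 123
Beloved has the highest Borda score (123).

Beloved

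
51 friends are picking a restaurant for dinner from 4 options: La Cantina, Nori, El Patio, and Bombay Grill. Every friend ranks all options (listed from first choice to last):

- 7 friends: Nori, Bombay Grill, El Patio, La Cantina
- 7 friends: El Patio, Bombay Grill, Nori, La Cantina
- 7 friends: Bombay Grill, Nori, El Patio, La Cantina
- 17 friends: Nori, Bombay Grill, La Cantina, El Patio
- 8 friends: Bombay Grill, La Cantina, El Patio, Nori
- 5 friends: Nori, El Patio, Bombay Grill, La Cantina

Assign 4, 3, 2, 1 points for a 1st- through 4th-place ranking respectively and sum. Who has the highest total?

Bombay Grill

La Cantina: 7·1 + 7·1 + 7·1 + 17·2 + 8·3 + 5·1 = 84
Nori: 7·4 + 7·2 + 7·3 + 17·4 + 8·1 + 5·4 = 159
El Patio: 7·2 + 7·4 + 7·2 + 17·1 + 8·2 + 5·3 = 104
Bombay Grill: 7·3 + 7·3 + 7·4 + 17·3 + 8·4 + 5·2 = 163
Bombay Grill has the highest Borda score (163).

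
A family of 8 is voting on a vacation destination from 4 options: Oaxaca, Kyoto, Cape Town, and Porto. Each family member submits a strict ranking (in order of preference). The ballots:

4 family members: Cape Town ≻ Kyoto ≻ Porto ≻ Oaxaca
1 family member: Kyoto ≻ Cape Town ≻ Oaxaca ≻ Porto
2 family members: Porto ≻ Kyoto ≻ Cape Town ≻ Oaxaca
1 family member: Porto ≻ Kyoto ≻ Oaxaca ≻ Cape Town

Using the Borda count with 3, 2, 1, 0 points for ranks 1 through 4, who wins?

Oaxaca: 4·0 + 1·1 + 2·0 + 1·1 = 2
Kyoto: 4·2 + 1·3 + 2·2 + 1·2 = 17
Cape Town: 4·3 + 1·2 + 2·1 + 1·0 = 16
Porto: 4·1 + 1·0 + 2·3 + 1·3 = 13
Kyoto has the highest Borda score (17).

Kyoto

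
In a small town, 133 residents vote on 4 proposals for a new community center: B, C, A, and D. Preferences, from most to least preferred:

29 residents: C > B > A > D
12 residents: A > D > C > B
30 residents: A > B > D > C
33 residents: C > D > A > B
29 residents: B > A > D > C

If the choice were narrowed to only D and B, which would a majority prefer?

Voters preferring D to B: 45; preferring B to D: 88.
B wins the head-to-head.

B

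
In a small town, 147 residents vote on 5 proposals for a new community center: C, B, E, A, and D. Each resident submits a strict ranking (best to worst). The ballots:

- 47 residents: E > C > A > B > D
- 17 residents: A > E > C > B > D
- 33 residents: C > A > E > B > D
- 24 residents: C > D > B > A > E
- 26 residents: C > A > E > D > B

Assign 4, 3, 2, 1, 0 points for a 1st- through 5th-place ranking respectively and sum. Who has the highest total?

C

C: 47·3 + 17·2 + 33·4 + 24·4 + 26·4 = 507
B: 47·1 + 17·1 + 33·1 + 24·2 + 26·0 = 145
E: 47·4 + 17·3 + 33·2 + 24·0 + 26·2 = 357
A: 47·2 + 17·4 + 33·3 + 24·1 + 26·3 = 363
D: 47·0 + 17·0 + 33·0 + 24·3 + 26·1 = 98
C has the highest Borda score (507).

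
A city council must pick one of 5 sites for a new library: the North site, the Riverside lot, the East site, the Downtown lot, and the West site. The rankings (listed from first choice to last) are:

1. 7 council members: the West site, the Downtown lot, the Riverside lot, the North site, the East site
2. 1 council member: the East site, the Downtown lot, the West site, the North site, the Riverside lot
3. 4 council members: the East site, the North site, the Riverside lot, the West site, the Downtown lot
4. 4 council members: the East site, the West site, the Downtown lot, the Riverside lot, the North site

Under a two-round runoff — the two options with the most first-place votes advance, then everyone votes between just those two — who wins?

Round 1 first-place votes: the North site 0, the Riverside lot 0, the East site 9, the Downtown lot 0, the West site 7.
the East site and the West site advance.
Runoff: the East site is preferred to the West site by 9 voters; the West site by 7.
the East site wins the runoff.

the East site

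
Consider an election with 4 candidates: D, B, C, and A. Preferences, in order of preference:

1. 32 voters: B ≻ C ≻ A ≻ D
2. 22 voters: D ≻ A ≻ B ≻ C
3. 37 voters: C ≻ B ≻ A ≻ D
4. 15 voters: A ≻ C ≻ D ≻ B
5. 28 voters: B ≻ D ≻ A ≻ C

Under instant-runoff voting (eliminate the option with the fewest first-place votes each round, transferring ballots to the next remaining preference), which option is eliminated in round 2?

Round 1: D 22, B 60, C 37, A 15. Eliminate A.
Round 2: D 22, B 60, C 52. Eliminate D.

D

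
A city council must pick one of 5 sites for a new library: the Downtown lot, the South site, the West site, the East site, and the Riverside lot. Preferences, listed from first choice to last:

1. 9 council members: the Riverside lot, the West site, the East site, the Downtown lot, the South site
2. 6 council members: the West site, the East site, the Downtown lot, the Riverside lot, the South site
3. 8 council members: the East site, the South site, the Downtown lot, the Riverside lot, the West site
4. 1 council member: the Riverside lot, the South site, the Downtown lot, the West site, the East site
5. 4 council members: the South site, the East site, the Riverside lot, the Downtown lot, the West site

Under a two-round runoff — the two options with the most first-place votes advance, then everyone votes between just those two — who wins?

the East site

Round 1 first-place votes: the Downtown lot 0, the South site 4, the West site 6, the East site 8, the Riverside lot 10.
the Riverside lot and the East site advance.
Runoff: the Riverside lot is preferred to the East site by 10 voters; the East site by 18.
the East site wins the runoff.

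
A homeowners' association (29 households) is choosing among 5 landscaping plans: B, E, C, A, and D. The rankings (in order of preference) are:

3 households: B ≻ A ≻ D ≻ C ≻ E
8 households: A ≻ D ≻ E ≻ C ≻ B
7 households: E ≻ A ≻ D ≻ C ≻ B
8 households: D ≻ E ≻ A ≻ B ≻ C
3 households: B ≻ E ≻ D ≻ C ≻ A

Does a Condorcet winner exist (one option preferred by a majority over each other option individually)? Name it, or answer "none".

none

Checking pairwise contests:
E beats B 23–6.
D beats E 19–10.
E beats C 26–3.
E beats A 18–11.
A beats D 18–11.
Every option loses at least one head-to-head, so there is no Condorcet winner.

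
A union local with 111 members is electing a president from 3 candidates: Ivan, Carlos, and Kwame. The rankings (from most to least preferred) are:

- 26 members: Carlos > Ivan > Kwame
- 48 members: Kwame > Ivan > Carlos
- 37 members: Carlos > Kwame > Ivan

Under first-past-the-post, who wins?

First-place votes: Ivan 0, Carlos 63, Kwame 48.
Carlos has the most first-place votes.

Carlos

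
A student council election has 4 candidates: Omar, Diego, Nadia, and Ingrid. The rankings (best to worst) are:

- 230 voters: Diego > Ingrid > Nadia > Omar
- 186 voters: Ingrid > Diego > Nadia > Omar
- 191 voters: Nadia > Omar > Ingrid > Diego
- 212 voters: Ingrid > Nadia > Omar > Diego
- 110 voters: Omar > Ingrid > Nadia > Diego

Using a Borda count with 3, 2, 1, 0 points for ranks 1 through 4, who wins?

Omar: 230·0 + 186·0 + 191·2 + 212·1 + 110·3 = 924
Diego: 230·3 + 186·2 + 191·0 + 212·0 + 110·0 = 1062
Nadia: 230·1 + 186·1 + 191·3 + 212·2 + 110·1 = 1523
Ingrid: 230·2 + 186·3 + 191·1 + 212·3 + 110·2 = 2065
Ingrid has the highest Borda score (2065).

Ingrid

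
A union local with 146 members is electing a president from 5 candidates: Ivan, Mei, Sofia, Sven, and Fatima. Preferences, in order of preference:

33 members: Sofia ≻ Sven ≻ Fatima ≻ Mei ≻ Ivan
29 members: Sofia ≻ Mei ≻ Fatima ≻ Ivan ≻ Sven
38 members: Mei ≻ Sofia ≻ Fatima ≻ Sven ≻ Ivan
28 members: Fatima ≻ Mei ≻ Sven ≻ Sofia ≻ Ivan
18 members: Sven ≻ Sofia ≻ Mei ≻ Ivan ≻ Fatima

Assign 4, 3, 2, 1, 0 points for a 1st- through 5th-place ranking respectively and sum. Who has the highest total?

Sofia

Ivan: 33·0 + 29·1 + 38·0 + 28·0 + 18·1 = 47
Mei: 33·1 + 29·3 + 38·4 + 28·3 + 18·2 = 392
Sofia: 33·4 + 29·4 + 38·3 + 28·1 + 18·3 = 444
Sven: 33·3 + 29·0 + 38·1 + 28·2 + 18·4 = 265
Fatima: 33·2 + 29·2 + 38·2 + 28·4 + 18·0 = 312
Sofia has the highest Borda score (444).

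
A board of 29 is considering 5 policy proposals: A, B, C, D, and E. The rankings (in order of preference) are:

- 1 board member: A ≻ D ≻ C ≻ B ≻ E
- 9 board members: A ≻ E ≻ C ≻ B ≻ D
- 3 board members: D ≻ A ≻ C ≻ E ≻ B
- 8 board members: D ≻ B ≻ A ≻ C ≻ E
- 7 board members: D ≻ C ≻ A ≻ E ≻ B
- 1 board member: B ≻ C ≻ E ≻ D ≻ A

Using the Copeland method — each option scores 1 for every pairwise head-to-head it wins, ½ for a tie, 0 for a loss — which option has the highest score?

A: beats B, C, and E; loses to D → score 3.
B: loses to A, C, D, and E → score 0.
C: beats B and E; loses to A and D → score 2.
D: beats A, B, C, and E → score 4.
E: beats B; loses to A, C, and D → score 1.
D has the best pairwise record.

D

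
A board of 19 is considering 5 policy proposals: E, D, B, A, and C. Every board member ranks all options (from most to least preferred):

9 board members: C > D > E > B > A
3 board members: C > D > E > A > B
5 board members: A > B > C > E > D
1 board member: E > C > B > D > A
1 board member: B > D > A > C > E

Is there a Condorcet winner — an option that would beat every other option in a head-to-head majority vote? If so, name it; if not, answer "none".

C

C vs E: 18–1 for C.
C vs D: 18–1 for C.
C vs B: 13–6 for C.
C vs A: 13–6 for C.
C beats every other option head-to-head.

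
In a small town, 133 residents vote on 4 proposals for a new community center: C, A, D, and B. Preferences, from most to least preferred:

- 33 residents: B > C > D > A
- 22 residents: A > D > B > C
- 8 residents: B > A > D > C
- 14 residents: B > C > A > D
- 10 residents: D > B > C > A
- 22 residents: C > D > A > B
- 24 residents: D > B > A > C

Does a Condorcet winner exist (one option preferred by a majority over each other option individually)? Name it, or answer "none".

Checking pairwise contests:
B beats C 111–22.
C beats A 79–54.
C beats D 69–64.
D beats B 78–55.
Every option loses at least one head-to-head, so there is no Condorcet winner.

none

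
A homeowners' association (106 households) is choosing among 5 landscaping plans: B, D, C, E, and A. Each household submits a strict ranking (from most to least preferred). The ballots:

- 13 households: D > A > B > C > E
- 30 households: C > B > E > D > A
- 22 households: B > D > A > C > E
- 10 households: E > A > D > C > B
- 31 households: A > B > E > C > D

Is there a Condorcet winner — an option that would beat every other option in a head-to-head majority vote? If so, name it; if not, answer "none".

Checking pairwise contests:
A beats B 54–52.
B beats D 83–23.
B beats C 66–40.
B beats E 96–10.
D beats A 65–41.
Every option loses at least one head-to-head, so there is no Condorcet winner.

none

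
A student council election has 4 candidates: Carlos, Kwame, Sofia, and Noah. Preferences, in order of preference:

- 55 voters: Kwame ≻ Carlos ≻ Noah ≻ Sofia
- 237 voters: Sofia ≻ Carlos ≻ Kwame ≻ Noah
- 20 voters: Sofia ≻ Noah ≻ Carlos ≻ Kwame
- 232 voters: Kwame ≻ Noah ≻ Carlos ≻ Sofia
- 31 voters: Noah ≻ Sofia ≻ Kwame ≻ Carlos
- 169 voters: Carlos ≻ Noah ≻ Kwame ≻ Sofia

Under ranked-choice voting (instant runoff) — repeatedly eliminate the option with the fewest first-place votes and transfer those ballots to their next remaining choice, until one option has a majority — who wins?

Kwame

Round 1: Carlos 169, Kwame 287, Sofia 257, Noah 31. Eliminate Noah.
Round 2: Carlos 169, Kwame 287, Sofia 288. Eliminate Carlos.
Round 3: Kwame 456, Sofia 288. Kwame has a majority.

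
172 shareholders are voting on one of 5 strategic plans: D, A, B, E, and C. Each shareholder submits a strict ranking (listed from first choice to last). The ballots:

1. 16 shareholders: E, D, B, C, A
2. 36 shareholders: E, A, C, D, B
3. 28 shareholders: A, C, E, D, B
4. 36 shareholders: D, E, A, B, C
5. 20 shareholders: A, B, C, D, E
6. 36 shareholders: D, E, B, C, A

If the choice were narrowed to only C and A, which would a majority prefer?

Voters preferring C to A: 52; preferring A to C: 120.
A wins the head-to-head.

A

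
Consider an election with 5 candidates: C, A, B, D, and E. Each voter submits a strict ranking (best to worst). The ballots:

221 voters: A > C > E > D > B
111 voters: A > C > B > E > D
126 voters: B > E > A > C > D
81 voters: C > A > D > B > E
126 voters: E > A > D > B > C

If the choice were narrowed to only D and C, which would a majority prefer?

C

Voters preferring D to C: 126; preferring C to D: 539.
C wins the head-to-head.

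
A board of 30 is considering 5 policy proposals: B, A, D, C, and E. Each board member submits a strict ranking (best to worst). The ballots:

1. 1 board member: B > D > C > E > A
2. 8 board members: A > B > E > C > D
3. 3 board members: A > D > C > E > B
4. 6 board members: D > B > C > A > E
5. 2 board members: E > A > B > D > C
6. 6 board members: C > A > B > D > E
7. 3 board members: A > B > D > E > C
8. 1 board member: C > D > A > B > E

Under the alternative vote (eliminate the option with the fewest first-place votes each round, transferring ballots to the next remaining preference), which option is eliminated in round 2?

Round 1: B 1, A 14, D 6, C 7, E 2. Eliminate B.
Round 2: A 14, D 7, C 7, E 2. Eliminate E.

E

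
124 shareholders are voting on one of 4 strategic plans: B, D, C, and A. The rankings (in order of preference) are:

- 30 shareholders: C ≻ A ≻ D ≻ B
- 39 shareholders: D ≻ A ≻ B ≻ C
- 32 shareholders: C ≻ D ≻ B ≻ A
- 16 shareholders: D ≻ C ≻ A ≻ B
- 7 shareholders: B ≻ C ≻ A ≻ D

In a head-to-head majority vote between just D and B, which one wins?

Voters preferring D to B: 117; preferring B to D: 7.
D wins the head-to-head.

D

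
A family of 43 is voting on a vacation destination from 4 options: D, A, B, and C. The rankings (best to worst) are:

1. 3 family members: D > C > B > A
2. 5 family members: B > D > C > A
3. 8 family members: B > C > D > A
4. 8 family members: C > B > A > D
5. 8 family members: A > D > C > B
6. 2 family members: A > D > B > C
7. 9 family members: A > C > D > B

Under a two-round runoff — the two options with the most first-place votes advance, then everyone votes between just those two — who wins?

Round 1 first-place votes: D 3, A 19, B 13, C 8.
A and B advance.
Runoff: A is preferred to B by 19 voters; B by 24.
B wins the runoff.

B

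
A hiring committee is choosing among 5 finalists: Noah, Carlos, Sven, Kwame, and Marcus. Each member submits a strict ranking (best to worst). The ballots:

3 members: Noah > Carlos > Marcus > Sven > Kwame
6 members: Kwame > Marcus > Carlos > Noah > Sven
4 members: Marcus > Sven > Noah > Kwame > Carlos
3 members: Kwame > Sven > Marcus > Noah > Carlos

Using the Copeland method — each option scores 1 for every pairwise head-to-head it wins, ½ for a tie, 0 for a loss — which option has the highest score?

Kwame

Noah: beats Carlos and Sven; loses to Kwame and Marcus → score 2.
Carlos: beats Sven; loses to Noah, Kwame, and Marcus → score 1.
Sven: loses to Noah, Carlos, Kwame, and Marcus → score 0.
Kwame: beats Noah, Carlos, Sven, and Marcus → score 4.
Marcus: beats Noah, Carlos, and Sven; loses to Kwame → score 3.
Kwame has the best pairwise record.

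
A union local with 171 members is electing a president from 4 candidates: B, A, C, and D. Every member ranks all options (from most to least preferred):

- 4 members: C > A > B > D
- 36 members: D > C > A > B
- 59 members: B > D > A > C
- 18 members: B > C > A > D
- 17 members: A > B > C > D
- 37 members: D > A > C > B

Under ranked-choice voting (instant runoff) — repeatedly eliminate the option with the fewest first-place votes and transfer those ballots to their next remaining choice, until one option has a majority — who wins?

B

Round 1: B 77, A 17, C 4, D 73. Eliminate C.
Round 2: B 77, A 21, D 73. Eliminate A.
Round 3: B 98, D 73. B has a majority.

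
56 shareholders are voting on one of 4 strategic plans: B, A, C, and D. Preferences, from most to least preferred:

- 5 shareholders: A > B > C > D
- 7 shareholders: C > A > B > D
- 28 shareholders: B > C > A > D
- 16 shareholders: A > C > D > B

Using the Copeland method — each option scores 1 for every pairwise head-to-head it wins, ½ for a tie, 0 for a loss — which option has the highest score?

B

B: beats C and D; ties A → score 2.5.
A: beats D; ties B; loses to C → score 1.5.
C: beats A and D; loses to B → score 2.
D: loses to B, A, and C → score 0.
B has the best pairwise record.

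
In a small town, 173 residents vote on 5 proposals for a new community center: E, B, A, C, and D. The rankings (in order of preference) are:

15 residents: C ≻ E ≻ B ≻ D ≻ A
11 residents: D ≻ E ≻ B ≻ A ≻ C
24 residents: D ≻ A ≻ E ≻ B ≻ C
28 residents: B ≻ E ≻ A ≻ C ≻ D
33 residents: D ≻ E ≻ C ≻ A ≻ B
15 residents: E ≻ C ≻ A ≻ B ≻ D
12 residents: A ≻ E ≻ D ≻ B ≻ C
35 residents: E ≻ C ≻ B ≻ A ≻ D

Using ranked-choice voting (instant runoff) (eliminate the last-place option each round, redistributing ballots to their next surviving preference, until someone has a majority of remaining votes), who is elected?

Round 1: E 50, B 28, A 12, C 15, D 68. Eliminate A.
Round 2: E 62, B 28, C 15, D 68. Eliminate C.
Round 3: E 77, B 28, D 68. Eliminate B.
Round 4: E 105, D 68. E has a majority.

E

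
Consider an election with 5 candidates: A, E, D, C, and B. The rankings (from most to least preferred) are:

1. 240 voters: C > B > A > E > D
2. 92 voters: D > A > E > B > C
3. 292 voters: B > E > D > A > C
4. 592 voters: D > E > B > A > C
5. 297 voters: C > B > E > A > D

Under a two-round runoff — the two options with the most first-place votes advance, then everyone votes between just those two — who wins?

Round 1 first-place votes: A 0, E 0, D 684, C 537, B 292.
D and C advance.
Runoff: D is preferred to C by 976 voters; C by 537.
D wins the runoff.

D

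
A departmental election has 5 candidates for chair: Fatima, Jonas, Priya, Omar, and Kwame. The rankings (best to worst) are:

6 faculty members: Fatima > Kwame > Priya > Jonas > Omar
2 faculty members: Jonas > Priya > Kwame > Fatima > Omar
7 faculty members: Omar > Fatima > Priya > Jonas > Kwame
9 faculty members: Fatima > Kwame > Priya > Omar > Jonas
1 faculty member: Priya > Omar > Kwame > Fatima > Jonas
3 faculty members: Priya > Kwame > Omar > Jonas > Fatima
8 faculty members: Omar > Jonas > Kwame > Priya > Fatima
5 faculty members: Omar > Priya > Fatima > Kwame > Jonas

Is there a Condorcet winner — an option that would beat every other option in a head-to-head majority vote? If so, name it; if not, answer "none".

Checking pairwise contests:
Omar beats Fatima 24–17.
Fatima beats Jonas 28–13.
Fatima beats Priya 22–19.
Priya beats Omar 21–20.
Fatima beats Kwame 27–14.
Every option loses at least one head-to-head, so there is no Condorcet winner.

none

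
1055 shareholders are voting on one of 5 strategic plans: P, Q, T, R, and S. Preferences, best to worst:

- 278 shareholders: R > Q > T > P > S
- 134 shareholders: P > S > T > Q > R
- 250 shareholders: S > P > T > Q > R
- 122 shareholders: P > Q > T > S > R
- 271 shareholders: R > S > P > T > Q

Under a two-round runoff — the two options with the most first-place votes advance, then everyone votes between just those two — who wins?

Round 1 first-place votes: P 256, Q 0, T 0, R 549, S 250.
R and P advance.
Runoff: R is preferred to P by 549 voters; P by 506.
R wins the runoff.

R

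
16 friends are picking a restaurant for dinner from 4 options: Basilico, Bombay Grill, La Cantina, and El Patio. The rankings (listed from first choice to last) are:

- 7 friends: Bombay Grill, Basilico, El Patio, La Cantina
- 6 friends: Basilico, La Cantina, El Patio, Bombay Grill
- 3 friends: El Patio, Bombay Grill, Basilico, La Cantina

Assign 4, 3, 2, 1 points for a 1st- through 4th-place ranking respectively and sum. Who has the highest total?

Basilico: 7·3 + 6·4 + 3·2 = 51
Bombay Grill: 7·4 + 6·1 + 3·3 = 43
La Cantina: 7·1 + 6·3 + 3·1 = 28
El Patio: 7·2 + 6·2 + 3·4 = 38
Basilico has the highest Borda score (51).

Basilico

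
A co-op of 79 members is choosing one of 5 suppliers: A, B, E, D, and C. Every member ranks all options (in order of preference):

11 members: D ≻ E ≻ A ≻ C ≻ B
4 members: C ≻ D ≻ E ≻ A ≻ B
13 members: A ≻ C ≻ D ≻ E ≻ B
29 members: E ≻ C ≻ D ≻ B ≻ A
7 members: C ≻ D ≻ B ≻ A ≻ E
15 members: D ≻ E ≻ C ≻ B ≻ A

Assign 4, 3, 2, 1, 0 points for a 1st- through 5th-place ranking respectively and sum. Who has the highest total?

D

A: 11·2 + 4·1 + 13·4 + 29·0 + 7·1 + 15·0 = 85
B: 11·0 + 4·0 + 13·0 + 29·1 + 7·2 + 15·1 = 58
E: 11·3 + 4·2 + 13·1 + 29·4 + 7·0 + 15·3 = 215
D: 11·4 + 4·3 + 13·2 + 29·2 + 7·3 + 15·4 = 221
C: 11·1 + 4·4 + 13·3 + 29·3 + 7·4 + 15·2 = 211
D has the highest Borda score (221).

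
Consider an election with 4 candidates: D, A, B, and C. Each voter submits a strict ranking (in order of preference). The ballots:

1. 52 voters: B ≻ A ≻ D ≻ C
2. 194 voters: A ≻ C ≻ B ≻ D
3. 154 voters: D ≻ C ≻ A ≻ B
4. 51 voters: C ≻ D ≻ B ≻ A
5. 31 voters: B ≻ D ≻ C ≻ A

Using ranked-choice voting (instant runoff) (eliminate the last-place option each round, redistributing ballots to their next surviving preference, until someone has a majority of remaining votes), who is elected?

A

Round 1: D 154, A 194, B 83, C 51. Eliminate C.
Round 2: D 205, A 194, B 83. Eliminate B.
Round 3: D 236, A 246. A has a majority.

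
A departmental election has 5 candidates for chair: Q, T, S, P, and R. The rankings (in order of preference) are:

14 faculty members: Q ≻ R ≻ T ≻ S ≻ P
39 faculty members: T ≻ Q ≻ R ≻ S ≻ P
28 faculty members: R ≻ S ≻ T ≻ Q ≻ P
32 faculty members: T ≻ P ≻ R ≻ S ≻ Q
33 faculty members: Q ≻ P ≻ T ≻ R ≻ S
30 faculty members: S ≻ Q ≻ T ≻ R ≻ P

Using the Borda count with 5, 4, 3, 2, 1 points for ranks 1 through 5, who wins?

T

Q: 14·5 + 39·4 + 28·2 + 32·1 + 33·5 + 30·4 = 599
T: 14·3 + 39·5 + 28·3 + 32·5 + 33·3 + 30·3 = 670
S: 14·2 + 39·2 + 28·4 + 32·2 + 33·1 + 30·5 = 465
P: 14·1 + 39·1 + 28·1 + 32·4 + 33·4 + 30·1 = 371
R: 14·4 + 39·3 + 28·5 + 32·3 + 33·2 + 30·2 = 535
T has the highest Borda score (670).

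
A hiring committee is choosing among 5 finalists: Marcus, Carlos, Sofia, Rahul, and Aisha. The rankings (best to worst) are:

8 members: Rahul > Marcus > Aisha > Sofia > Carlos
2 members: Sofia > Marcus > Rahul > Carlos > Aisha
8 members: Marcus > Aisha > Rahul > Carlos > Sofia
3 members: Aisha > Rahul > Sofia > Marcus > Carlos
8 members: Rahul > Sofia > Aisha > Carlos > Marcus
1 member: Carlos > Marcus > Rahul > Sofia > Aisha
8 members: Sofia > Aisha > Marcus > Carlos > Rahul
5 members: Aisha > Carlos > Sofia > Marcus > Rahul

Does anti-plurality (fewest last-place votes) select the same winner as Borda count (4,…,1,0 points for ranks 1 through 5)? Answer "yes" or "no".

Anti-plurality — last-place votes: Marcus 8, Carlos 11, Sofia 8, Rahul 13, Aisha 3. Winner: Aisha.
Borda — scores: Marcus 89, Carlos 45, Sofia 89, Rahul 95, Aisha 112. Winner: Aisha.
The two methods agree.

yes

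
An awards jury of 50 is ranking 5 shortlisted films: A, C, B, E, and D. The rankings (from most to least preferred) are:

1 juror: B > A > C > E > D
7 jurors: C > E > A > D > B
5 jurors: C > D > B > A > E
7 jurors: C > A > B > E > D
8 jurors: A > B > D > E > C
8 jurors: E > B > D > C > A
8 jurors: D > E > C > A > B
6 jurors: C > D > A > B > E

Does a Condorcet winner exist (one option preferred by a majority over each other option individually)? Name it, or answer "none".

C vs A: 41–9 for C.
C vs B: 33–17 for C.
C vs E: 26–24 for C.
C vs D: 26–24 for C.
C beats every other option head-to-head.

C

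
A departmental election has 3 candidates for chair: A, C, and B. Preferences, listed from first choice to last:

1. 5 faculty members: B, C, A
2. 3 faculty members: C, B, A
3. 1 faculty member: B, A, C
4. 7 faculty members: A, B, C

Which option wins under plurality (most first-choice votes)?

A

First-place votes: A 7, C 3, B 6.
A has the most first-place votes.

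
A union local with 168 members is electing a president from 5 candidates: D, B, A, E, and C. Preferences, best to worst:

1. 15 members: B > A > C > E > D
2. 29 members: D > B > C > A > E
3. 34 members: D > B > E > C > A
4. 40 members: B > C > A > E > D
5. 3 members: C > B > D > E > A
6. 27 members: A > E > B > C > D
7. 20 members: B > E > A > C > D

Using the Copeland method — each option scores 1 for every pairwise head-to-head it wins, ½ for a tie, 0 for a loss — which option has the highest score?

D: loses to B, A, E, and C → score 0.
B: beats D, A, E, and C → score 4.
A: beats D and E; loses to B and C → score 2.
E: beats D; loses to B, A, and C → score 1.
C: beats D, A, and E; loses to B → score 3.
B has the best pairwise record.

B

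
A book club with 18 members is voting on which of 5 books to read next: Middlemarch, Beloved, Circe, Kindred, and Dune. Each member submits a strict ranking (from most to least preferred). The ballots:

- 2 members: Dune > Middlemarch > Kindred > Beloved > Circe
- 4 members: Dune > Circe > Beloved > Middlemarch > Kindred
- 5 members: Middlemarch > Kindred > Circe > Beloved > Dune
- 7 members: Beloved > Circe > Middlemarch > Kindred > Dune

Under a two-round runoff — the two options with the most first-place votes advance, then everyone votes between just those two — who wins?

Round 1 first-place votes: Middlemarch 5, Beloved 7, Circe 0, Kindred 0, Dune 6.
Beloved and Dune advance.
Runoff: Beloved is preferred to Dune by 12 voters; Dune by 6.
Beloved wins the runoff.

Beloved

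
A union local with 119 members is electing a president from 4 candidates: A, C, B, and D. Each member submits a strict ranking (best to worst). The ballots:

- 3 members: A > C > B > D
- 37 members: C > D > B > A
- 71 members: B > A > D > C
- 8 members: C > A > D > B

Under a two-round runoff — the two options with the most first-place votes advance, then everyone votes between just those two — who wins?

B

Round 1 first-place votes: A 3, C 45, B 71, D 0.
B and C advance.
Runoff: B is preferred to C by 71 voters; C by 48.
B wins the runoff.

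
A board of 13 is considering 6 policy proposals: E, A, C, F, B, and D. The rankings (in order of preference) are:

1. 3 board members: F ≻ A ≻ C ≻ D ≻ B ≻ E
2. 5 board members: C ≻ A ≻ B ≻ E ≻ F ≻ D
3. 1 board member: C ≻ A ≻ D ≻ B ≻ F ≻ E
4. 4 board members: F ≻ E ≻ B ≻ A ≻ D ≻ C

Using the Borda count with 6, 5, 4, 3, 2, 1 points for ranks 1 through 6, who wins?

E: 3·1 + 5·3 + 1·1 + 4·5 = 39
A: 3·5 + 5·5 + 1·5 + 4·3 = 57
C: 3·4 + 5·6 + 1·6 + 4·1 = 52
F: 3·6 + 5·2 + 1·2 + 4·6 = 54
B: 3·2 + 5·4 + 1·3 + 4·4 = 45
D: 3·3 + 5·1 + 1·4 + 4·2 = 26
A has the highest Borda score (57).

A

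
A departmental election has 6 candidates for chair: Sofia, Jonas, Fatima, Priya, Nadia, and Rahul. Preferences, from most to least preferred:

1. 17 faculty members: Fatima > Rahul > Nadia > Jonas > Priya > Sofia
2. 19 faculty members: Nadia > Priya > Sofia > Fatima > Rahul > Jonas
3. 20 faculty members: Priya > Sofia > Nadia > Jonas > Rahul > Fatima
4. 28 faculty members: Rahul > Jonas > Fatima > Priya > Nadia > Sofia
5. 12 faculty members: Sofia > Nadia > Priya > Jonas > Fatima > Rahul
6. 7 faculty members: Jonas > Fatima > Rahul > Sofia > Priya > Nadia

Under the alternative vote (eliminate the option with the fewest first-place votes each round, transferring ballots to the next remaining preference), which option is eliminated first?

Jonas

Round 1: Sofia 12, Jonas 7, Fatima 17, Priya 20, Nadia 19, Rahul 28. Eliminate Jonas.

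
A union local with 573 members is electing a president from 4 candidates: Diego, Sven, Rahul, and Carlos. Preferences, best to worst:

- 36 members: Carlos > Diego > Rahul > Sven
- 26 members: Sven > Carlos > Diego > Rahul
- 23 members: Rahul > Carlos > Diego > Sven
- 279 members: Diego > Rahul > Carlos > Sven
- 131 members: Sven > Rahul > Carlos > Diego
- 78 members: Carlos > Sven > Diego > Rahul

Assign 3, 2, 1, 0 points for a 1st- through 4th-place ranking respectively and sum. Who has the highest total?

Diego: 36·2 + 26·1 + 23·1 + 279·3 + 131·0 + 78·1 = 1036
Sven: 36·0 + 26·3 + 23·0 + 279·0 + 131·3 + 78·2 = 627
Rahul: 36·1 + 26·0 + 23·3 + 279·2 + 131·2 + 78·0 = 925
Carlos: 36·3 + 26·2 + 23·2 + 279·1 + 131·1 + 78·3 = 850
Diego has the highest Borda score (1036).

Diego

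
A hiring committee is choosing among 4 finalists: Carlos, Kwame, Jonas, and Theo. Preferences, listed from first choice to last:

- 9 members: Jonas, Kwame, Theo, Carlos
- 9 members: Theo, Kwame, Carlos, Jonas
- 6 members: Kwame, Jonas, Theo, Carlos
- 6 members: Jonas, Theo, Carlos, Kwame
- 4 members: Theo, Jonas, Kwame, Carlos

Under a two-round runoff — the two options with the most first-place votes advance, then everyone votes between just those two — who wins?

Round 1 first-place votes: Carlos 0, Kwame 6, Jonas 15, Theo 13.
Jonas and Theo advance.
Runoff: Jonas is preferred to Theo by 21 voters; Theo by 13.
Jonas wins the runoff.

Jonas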